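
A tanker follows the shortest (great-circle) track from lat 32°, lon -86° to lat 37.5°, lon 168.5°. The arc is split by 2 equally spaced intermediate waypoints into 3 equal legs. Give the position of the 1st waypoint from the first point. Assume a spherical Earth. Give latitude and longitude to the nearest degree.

≈ lat 46°, lon -117°

From cos δ = sin φ₁ sin φ₂ + cos φ₁ cos φ₂ cos Δλ, the central angle is δ ≈ 1.428 rad (81.8°).
Interpolate at f = 1/3 with slerp weights a = sin((1−f)δ)/sin δ ≈ 0.823, b = sin(fδ)/sin δ ≈ 0.463.
p = a·p₁ + b·p₂ ≈ (-0.311, -0.623, 0.718); φ = arcsin(p_z) ≈ 45.87°, λ = atan2(p_y, p_x) ≈ -116.54°.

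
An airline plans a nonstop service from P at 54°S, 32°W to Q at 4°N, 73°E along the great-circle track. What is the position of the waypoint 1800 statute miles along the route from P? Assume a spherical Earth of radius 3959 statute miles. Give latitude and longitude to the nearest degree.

From cos δ = sin φ₁ sin φ₂ + cos φ₁ cos φ₂ cos Δλ, the central angle is δ ≈ 1.781 rad (102.0°). The total great-circle distance is δ·R ≈ 1.781 × 3959 ≈ 7049 mi, so the target fraction is f = 1800/7049 ≈ 0.255.
Interpolate at f ≈ 0.255 with slerp weights a = sin((1−f)δ)/sin δ ≈ 0.992, b = sin(fδ)/sin δ ≈ 0.449.
p = a·p₁ + b·p₂ ≈ (0.625, 0.119, -0.771); φ = arcsin(p_z) ≈ -50.46°, λ = atan2(p_y, p_x) ≈ 10.81°.

≈ 50°S, 11°E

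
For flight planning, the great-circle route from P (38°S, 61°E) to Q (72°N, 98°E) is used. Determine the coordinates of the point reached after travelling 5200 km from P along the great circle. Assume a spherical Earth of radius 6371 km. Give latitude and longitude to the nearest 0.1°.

From cos δ = sin φ₁ sin φ₂ + cos φ₁ cos φ₂ cos Δλ, the central angle is δ ≈ 1.973 rad (113.0°). The total great-circle distance is δ·R ≈ 1.973 × 6371 ≈ 12567 km, so the target fraction is f = 5200/12567 ≈ 0.414.
Interpolate at f ≈ 0.414 with slerp weights a = sin((1−f)δ)/sin δ ≈ 0.995, b = sin(fδ)/sin δ ≈ 0.792.
p = a·p₁ + b·p₂ ≈ (0.346, 0.928, 0.141); φ = arcsin(p_z) ≈ 8.08°, λ = atan2(p_y, p_x) ≈ 69.55°.

≈ (8.1°N, 69.6°E)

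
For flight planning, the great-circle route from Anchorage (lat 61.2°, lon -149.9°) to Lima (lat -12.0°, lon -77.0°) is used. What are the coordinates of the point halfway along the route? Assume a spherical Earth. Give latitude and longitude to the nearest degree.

≈ lat 29°, lon -99°

Convert each endpoint to a unit vector on the sphere (x = cos φ cos λ, y = cos φ sin λ, z = sin φ).
The central angle between the endpoints is δ = arccos(p₁·p₂) ≈ 1.614 rad (92.5°).
Interpolate at f = 1/2 with slerp weights a = sin((1−f)δ)/sin δ ≈ 0.723, b = sin(fδ)/sin δ ≈ 0.723.
p = a·p₁ + b·p₂ ≈ (-0.142, -0.864, 0.483); φ = arcsin(p_z) ≈ 28.90°, λ = atan2(p_y, p_x) ≈ -99.35°.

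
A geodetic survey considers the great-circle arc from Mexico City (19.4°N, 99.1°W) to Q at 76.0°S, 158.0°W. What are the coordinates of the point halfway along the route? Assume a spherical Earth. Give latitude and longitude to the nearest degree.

Convert each endpoint to a unit vector on the sphere (x = cos φ cos λ, y = cos φ sin λ, z = sin φ).
The central angle between the endpoints is δ = arccos(p₁·p₂) ≈ 1.777 rad (101.8°).
Interpolate at f = 1/2 with slerp weights a = sin((1−f)δ)/sin δ ≈ 0.793, b = sin(fδ)/sin δ ≈ 0.793.
p = a·p₁ + b·p₂ ≈ (-0.296, -0.810, -0.506); φ = arcsin(p_z) ≈ -30.39°, λ = atan2(p_y, p_x) ≈ -110.07°.

≈ 30°S, 110°W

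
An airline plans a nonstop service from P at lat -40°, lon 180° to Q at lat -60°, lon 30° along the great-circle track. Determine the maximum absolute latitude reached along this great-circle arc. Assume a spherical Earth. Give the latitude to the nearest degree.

The great circle lies in the plane with unit normal n̂ = (p₁ × p₂)/|p₁ × p₂|.
Here n̂_z ≈ -0.197; the vertex latitude is φ_max = arccos|n̂_z| ≈ 78.7°.
Check via Clairaut: cos φ_max = |cos φ₁| · sin C = cos(40.0°)·sin(165.1°) ≈ 0.197, again giving ≈ 78.7°.

≈ -79°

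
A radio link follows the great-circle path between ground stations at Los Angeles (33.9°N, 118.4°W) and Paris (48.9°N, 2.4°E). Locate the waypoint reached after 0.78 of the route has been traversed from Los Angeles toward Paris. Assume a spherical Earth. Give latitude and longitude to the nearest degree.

≈ 59°N, 23°W

From cos δ = sin φ₁ sin φ₂ + cos φ₁ cos φ₂ cos Δλ, the central angle is δ ≈ 1.429 rad (81.9°).
Interpolate at f = 0.78 with slerp weights a = sin((1−f)δ)/sin δ ≈ 0.312, b = sin(fδ)/sin δ ≈ 0.907.
p = a·p₁ + b·p₂ ≈ (0.472, -0.203, 0.858); φ = arcsin(p_z) ≈ 59.06°, λ = atan2(p_y, p_x) ≈ -23.27°.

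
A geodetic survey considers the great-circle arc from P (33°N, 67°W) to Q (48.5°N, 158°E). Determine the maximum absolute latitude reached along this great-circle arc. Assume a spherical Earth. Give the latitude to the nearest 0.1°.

The great circle lies in the plane with unit normal n̂ = (p₁ × p₂)/|p₁ × p₂|.
Here n̂_z ≈ -0.393; the vertex latitude is φ_max = arccos|n̂_z| ≈ 66.9°.

≈ 66.9°N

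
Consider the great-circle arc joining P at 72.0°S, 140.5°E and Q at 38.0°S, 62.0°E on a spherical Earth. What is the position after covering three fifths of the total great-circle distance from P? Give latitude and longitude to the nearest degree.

The haversine formula gives a central angle δ ≈ 0.884 rad (50.6°) between the endpoints.
Interpolate at f = 3/5 with slerp weights a = sin((1−f)δ)/sin δ ≈ 0.448, b = sin(fδ)/sin δ ≈ 0.654.
p = a·p₁ + b·p₂ ≈ (0.135, 0.543, -0.829); φ = arcsin(p_z) ≈ -55.96°, λ = atan2(p_y, p_x) ≈ 76.02°.

≈ 56°S, 76°E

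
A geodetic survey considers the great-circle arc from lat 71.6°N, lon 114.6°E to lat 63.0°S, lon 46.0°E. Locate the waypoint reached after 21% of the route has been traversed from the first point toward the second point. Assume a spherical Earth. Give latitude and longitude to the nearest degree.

≈ lat 45°N, lon 85°E

Write both endpoints as unit vectors p₁, p₂ with components (cos φ cos λ, cos φ sin λ, sin φ).
The central angle between the endpoints is δ = arccos(p₁·p₂) ≈ 2.487 rad (142.5°).
Interpolate at f = 0.21 with slerp weights a = sin((1−f)δ)/sin δ ≈ 1.516, b = sin(fδ)/sin δ ≈ 0.819.
p = a·p₁ + b·p₂ ≈ (0.059, 0.703, 0.709); φ = arcsin(p_z) ≈ 45.16°, λ = atan2(p_y, p_x) ≈ 85.20°.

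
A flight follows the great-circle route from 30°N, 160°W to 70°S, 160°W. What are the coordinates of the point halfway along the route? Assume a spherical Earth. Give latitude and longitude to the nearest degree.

Write both endpoints as unit vectors p₁, p₂ with components (cos φ cos λ, cos φ sin λ, sin φ).
The central angle between the endpoints is δ = arccos(p₁·p₂) ≈ 1.745 rad (100.0°).
Interpolate at f = 1/2 with slerp weights a = sin((1−f)δ)/sin δ ≈ 0.778, b = sin(fδ)/sin δ ≈ 0.778.
p = a·p₁ + b·p₂ ≈ (-0.883, -0.321, -0.342); φ = arcsin(p_z) ≈ -20.00°, λ = atan2(p_y, p_x) ≈ -160.00°.

≈ 20°S, 160°W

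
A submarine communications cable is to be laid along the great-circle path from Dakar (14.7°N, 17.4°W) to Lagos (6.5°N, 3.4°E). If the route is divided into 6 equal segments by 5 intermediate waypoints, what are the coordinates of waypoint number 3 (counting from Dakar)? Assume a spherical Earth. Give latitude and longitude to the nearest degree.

≈ 11°N, 7°W

From cos δ = sin φ₁ sin φ₂ + cos φ₁ cos φ₂ cos Δλ, the central angle is δ ≈ 0.384 rad (22.0°).
Interpolate at f = 3/6 with slerp weights a = sin((1−f)δ)/sin δ ≈ 0.509, b = sin(fδ)/sin δ ≈ 0.509.
p = a·p₁ + b·p₂ ≈ (0.975, -0.117, 0.187); φ = arcsin(p_z) ≈ 10.77°, λ = atan2(p_y, p_x) ≈ -6.86°.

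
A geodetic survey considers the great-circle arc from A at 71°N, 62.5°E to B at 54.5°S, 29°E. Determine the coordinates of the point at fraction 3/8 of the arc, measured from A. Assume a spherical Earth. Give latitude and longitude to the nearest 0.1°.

≈ 24.4°N, 43.2°E

Write both endpoints as unit vectors p₁, p₂ with components (cos φ cos λ, cos φ sin λ, sin φ).
The central angle between the endpoints is δ = arccos(p₁·p₂) ≈ 2.230 rad (127.7°).
Interpolate at f = 3/8 with slerp weights a = sin((1−f)δ)/sin δ ≈ 1.245, b = sin(fδ)/sin δ ≈ 0.938.
p = a·p₁ + b·p₂ ≈ (0.664, 0.624, 0.413); φ = arcsin(p_z) ≈ 24.39°, λ = atan2(p_y, p_x) ≈ 43.22°.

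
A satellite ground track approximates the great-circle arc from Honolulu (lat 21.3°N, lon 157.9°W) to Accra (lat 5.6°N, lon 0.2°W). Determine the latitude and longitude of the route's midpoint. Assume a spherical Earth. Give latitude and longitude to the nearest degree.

Write both endpoints as unit vectors p₁, p₂ with components (cos φ cos λ, cos φ sin λ, sin φ).
The central angle between the endpoints is δ = arccos(p₁·p₂) ≈ 2.536 rad (145.3°).
Interpolate at f = 1/2 with slerp weights a = sin((1−f)δ)/sin δ ≈ 1.678, b = sin(fδ)/sin δ ≈ 1.678.
p = a·p₁ + b·p₂ ≈ (0.221, -0.594, 0.773); φ = arcsin(p_z) ≈ 50.65°, λ = atan2(p_y, p_x) ≈ -69.55°.

≈ lat 51°N, lon 70°W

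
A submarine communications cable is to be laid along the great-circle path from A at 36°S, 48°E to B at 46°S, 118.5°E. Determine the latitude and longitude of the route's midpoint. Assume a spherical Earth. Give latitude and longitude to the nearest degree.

Write both endpoints as unit vectors p₁, p₂ with components (cos φ cos λ, cos φ sin λ, sin φ).
The central angle between the endpoints is δ = arccos(p₁·p₂) ≈ 0.914 rad (52.4°).
Interpolate at f = 1/2 with slerp weights a = sin((1−f)δ)/sin δ ≈ 0.557, b = sin(fδ)/sin δ ≈ 0.557.
p = a·p₁ + b·p₂ ≈ (0.117, 0.675, -0.728); φ = arcsin(p_z) ≈ -46.75°, λ = atan2(p_y, p_x) ≈ 80.17°.

≈ 47°S, 80°E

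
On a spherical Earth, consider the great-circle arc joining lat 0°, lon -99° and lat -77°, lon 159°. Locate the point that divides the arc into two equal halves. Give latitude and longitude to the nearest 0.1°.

≈ lat -44.9°, lon -112.0°

From cos δ = sin φ₁ sin φ₂ + cos φ₁ cos φ₂ cos Δλ, the central angle is δ ≈ 1.618 rad (92.7°).
Interpolate at f = 1/2 with slerp weights a = sin((1−f)δ)/sin δ ≈ 0.724, b = sin(fδ)/sin δ ≈ 0.724.
p = a·p₁ + b·p₂ ≈ (-0.265, -0.657, -0.706); φ = arcsin(p_z) ≈ -44.88°, λ = atan2(p_y, p_x) ≈ -112.00°.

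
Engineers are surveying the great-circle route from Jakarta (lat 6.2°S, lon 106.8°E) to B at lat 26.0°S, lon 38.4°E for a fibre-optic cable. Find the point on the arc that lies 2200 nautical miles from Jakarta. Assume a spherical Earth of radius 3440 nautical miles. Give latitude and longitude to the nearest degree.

Convert each endpoint to a unit vector on the sphere (x = cos φ cos λ, y = cos φ sin λ, z = sin φ).
The central angle between the endpoints is δ = arccos(p₁·p₂) ≈ 1.185 rad (67.9°). The total great-circle distance is δ·R ≈ 1.185 × 3440 ≈ 4076 nmi, so the target fraction is f = 2200/4076 ≈ 0.540.
Interpolate at f ≈ 0.540 with slerp weights a = sin((1−f)δ)/sin δ ≈ 0.560, b = sin(fδ)/sin δ ≈ 0.644.
p = a·p₁ + b·p₂ ≈ (0.293, 0.893, -0.343); φ = arcsin(p_z) ≈ -20.05°, λ = atan2(p_y, p_x) ≈ 71.84°.

≈ lat 20°S, lon 72°E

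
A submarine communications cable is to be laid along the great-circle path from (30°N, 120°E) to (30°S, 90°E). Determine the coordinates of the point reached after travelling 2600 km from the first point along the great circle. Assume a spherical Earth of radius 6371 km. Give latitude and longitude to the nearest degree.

Write both endpoints as unit vectors p₁, p₂ with components (cos φ cos λ, cos φ sin λ, sin φ).
The central angle between the endpoints is δ = arccos(p₁·p₂) ≈ 1.160 rad (66.5°). The total great-circle distance is δ·R ≈ 1.160 × 6371 ≈ 7389 km, so the target fraction is f = 2600/7389 ≈ 0.352.
Interpolate at f ≈ 0.352 with slerp weights a = sin((1−f)δ)/sin δ ≈ 0.745, b = sin(fδ)/sin δ ≈ 0.433.
p = a·p₁ + b·p₂ ≈ (-0.323, 0.934, 0.156); φ = arcsin(p_z) ≈ 8.97°, λ = atan2(p_y, p_x) ≈ 109.06°.

≈ (9°N, 109°E)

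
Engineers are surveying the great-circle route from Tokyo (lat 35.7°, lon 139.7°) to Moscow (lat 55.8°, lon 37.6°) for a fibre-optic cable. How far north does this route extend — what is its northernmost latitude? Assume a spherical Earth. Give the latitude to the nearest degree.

The great circle lies in the plane with unit normal n̂ = (p₁ × p₂)/|p₁ × p₂|.
Here n̂_z ≈ -0.484; the vertex latitude is φ_max = arccos|n̂_z| ≈ 61.1°.
Check via Clairaut: cos φ_max = |cos φ₁| · sin C = cos(35.7°)·sin(36.6°) ≈ 0.484, again giving ≈ 61.1°.

≈ 61°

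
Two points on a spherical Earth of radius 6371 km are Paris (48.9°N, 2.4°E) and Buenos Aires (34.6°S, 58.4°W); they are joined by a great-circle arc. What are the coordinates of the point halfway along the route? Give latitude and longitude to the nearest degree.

The haversine formula gives a central angle δ ≈ 1.735 rad (99.4°) between the endpoints.
Interpolate at f = 1/2 with slerp weights a = sin((1−f)δ)/sin δ ≈ 0.773, b = sin(fδ)/sin δ ≈ 0.773.
p = a·p₁ + b·p₂ ≈ (0.841, -0.521, 0.144); φ = arcsin(p_z) ≈ 8.26°, λ = atan2(p_y, p_x) ≈ -31.76°.

≈ (8°N, 32°W)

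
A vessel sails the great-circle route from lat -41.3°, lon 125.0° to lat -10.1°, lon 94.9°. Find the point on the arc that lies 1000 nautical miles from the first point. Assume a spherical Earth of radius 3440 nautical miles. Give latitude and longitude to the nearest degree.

Convert each endpoint to a unit vector on the sphere (x = cos φ cos λ, y = cos φ sin λ, z = sin φ).
The central angle between the endpoints is δ = arccos(p₁·p₂) ≈ 0.714 rad (40.9°). The total great-circle distance is δ·R ≈ 0.714 × 3440 ≈ 2457 nmi, so the target fraction is f = 1000/2457 ≈ 0.407.
Interpolate at f ≈ 0.407 with slerp weights a = sin((1−f)δ)/sin δ ≈ 0.627, b = sin(fδ)/sin δ ≈ 0.438.
p = a·p₁ + b·p₂ ≈ (-0.307, 0.815, -0.491); φ = arcsin(p_z) ≈ -29.39°, λ = atan2(p_y, p_x) ≈ 110.64°.

≈ lat -29°, lon 111°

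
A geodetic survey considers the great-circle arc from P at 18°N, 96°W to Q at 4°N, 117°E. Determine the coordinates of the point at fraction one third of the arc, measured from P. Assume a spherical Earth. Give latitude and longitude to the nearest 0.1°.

≈ 34.6°N, 145.6°W

Write both endpoints as unit vectors p₁, p₂ with components (cos φ cos λ, cos φ sin λ, sin φ).
The central angle between the endpoints is δ = arccos(p₁·p₂) ≈ 2.456 rad (140.7°).
Interpolate at f = 1/3 with slerp weights a = sin((1−f)δ)/sin δ ≈ 1.576, b = sin(fδ)/sin δ ≈ 1.154.
p = a·p₁ + b·p₂ ≈ (-0.679, -0.465, 0.568); φ = arcsin(p_z) ≈ 34.58°, λ = atan2(p_y, p_x) ≈ -145.57°.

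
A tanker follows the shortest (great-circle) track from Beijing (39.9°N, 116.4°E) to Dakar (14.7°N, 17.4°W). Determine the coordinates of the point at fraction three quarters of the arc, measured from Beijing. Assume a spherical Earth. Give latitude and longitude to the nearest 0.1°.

≈ 35.9°N, 2.4°E

Write both endpoints as unit vectors p₁, p₂ with components (cos φ cos λ, cos φ sin λ, sin φ).
The central angle between the endpoints is δ = arccos(p₁·p₂) ≈ 1.929 rad (110.5°).
Interpolate at f = 3/4 with slerp weights a = sin((1−f)δ)/sin δ ≈ 0.495, b = sin(fδ)/sin δ ≈ 1.060.
p = a·p₁ + b·p₂ ≈ (0.809, 0.034, 0.587); φ = arcsin(p_z) ≈ 35.92°, λ = atan2(p_y, p_x) ≈ 2.39°.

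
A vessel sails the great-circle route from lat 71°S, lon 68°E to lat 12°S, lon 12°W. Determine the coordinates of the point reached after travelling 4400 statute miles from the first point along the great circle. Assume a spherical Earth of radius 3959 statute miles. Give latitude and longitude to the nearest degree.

≈ lat 23°S, lon 8°W

From cos δ = sin φ₁ sin φ₂ + cos φ₁ cos φ₂ cos Δλ, the central angle is δ ≈ 1.316 rad (75.4°). The total great-circle distance is δ·R ≈ 1.316 × 3959 ≈ 5211 mi, so the target fraction is f = 4400/5211 ≈ 0.844.
Interpolate at f ≈ 0.844 with slerp weights a = sin((1−f)δ)/sin δ ≈ 0.210, b = sin(fδ)/sin δ ≈ 0.926.
p = a·p₁ + b·p₂ ≈ (0.912, -0.125, -0.391); φ = arcsin(p_z) ≈ -23.03°, λ = atan2(p_y, p_x) ≈ -7.80°.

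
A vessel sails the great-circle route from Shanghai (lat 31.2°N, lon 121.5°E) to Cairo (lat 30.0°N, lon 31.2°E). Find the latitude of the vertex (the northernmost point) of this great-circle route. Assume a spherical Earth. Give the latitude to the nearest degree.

The great circle lies in the plane with unit normal n̂ = (p₁ × p₂)/|p₁ × p₂|.
Here n̂_z ≈ -0.766; the vertex latitude is φ_max = arccos|n̂_z| ≈ 40.0°.
Check via Clairaut: cos φ_max = |cos φ₁| · sin C = cos(31.2°)·sin(63.6°) ≈ 0.766, again giving ≈ 40.0°.

≈ 40°N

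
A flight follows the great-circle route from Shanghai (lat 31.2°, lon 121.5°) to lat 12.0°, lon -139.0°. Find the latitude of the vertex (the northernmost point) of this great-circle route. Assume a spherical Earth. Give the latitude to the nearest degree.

The great circle lies in the plane with unit normal n̂ = (p₁ × p₂)/|p₁ × p₂|.
Here n̂_z ≈ +0.826; the vertex latitude is φ_max = arccos|n̂_z| ≈ 34.4°.
Check via Clairaut: cos φ_max = |cos φ₁| · sin C = cos(31.2°)·sin(74.8°) ≈ 0.826, again giving ≈ 34.4°.

≈ 34°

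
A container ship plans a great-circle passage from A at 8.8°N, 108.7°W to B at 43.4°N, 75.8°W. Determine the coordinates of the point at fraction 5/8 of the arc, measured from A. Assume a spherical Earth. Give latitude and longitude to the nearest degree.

Write both endpoints as unit vectors p₁, p₂ with components (cos φ cos λ, cos φ sin λ, sin φ).
The central angle between the endpoints is δ = arccos(p₁·p₂) ≈ 0.784 rad (44.9°).
Interpolate at f = 5/8 with slerp weights a = sin((1−f)δ)/sin δ ≈ 0.410, b = sin(fδ)/sin δ ≈ 0.667.
p = a·p₁ + b·p₂ ≈ (-0.011, -0.854, 0.521); φ = arcsin(p_z) ≈ 31.38°, λ = atan2(p_y, p_x) ≈ -90.75°.

≈ 31°N, 91°W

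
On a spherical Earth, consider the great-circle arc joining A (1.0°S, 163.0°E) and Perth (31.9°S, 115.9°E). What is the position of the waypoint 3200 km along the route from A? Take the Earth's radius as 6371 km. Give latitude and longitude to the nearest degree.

From cos δ = sin φ₁ sin φ₂ + cos φ₁ cos φ₂ cos Δλ, the central angle is δ ≈ 0.943 rad (54.1°). The total great-circle distance is δ·R ≈ 0.943 × 6371 ≈ 6010 km, so the target fraction is f = 3200/6010 ≈ 0.532.
Interpolate at f ≈ 0.532 with slerp weights a = sin((1−f)δ)/sin δ ≈ 0.527, b = sin(fδ)/sin δ ≈ 0.595.
p = a·p₁ + b·p₂ ≈ (-0.725, 0.608, -0.323); φ = arcsin(p_z) ≈ -18.87°, λ = atan2(p_y, p_x) ≈ 139.99°.

≈ (19°S, 140°E)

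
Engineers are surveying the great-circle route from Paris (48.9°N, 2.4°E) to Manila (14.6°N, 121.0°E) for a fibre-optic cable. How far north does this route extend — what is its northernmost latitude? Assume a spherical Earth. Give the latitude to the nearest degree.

≈ 56°N

The great circle lies in the plane with unit normal n̂ = (p₁ × p₂)/|p₁ × p₂|.
Here n̂_z ≈ +0.562; the vertex latitude is φ_max = arccos|n̂_z| ≈ 55.8°.
Check via Clairaut: cos φ_max = |cos φ₁| · sin C = cos(48.9°)·sin(58.8°) ≈ 0.562, again giving ≈ 55.8°.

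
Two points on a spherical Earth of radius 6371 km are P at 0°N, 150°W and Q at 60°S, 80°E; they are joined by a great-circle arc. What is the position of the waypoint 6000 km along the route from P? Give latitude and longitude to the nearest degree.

≈ 48°S, 179°W

Write both endpoints as unit vectors p₁, p₂ with components (cos φ cos λ, cos φ sin λ, sin φ).
The central angle between the endpoints is δ = arccos(p₁·p₂) ≈ 1.898 rad (108.7°). The total great-circle distance is δ·R ≈ 1.898 × 6371 ≈ 12092 km, so the target fraction is f = 6000/12092 ≈ 0.496.
Interpolate at f ≈ 0.496 with slerp weights a = sin((1−f)δ)/sin δ ≈ 0.863, b = sin(fδ)/sin δ ≈ 0.854.
p = a·p₁ + b·p₂ ≈ (-0.673, -0.011, -0.740); φ = arcsin(p_z) ≈ -47.69°, λ = atan2(p_y, p_x) ≈ -179.07°.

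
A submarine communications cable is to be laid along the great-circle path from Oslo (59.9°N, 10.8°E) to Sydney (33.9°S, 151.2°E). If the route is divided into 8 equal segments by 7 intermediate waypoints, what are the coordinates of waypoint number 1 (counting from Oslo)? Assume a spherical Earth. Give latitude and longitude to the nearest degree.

The haversine formula gives a central angle δ ≈ 2.504 rad (143.4°) between the endpoints.
Interpolate at f = 1/8 with slerp weights a = sin((1−f)δ)/sin δ ≈ 1.367, b = sin(fδ)/sin δ ≈ 0.517.
p = a·p₁ + b·p₂ ≈ (0.297, 0.335, 0.894); φ = arcsin(p_z) ≈ 63.39°, λ = atan2(p_y, p_x) ≈ 48.42°.

≈ (63°N, 48°E)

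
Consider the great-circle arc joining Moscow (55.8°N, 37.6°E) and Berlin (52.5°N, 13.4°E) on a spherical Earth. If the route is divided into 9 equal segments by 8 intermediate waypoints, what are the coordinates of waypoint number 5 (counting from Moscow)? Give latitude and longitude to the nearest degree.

From cos δ = sin φ₁ sin φ₂ + cos φ₁ cos φ₂ cos Δλ, the central angle is δ ≈ 0.253 rad (14.5°).
Interpolate at f = 5/9 with slerp weights a = sin((1−f)δ)/sin δ ≈ 0.448, b = sin(fδ)/sin δ ≈ 0.560.
p = a·p₁ + b·p₂ ≈ (0.531, 0.233, 0.815); φ = arcsin(p_z) ≈ 54.56°, λ = atan2(p_y, p_x) ≈ 23.66°.

≈ (55°N, 24°E)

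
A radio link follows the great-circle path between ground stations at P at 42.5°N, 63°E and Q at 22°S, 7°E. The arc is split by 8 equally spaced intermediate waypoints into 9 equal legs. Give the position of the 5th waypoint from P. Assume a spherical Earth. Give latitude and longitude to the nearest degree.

≈ 8°N, 29°E

From cos δ = sin φ₁ sin φ₂ + cos φ₁ cos φ₂ cos Δλ, the central angle is δ ≈ 1.441 rad (82.6°).
Interpolate at f = 5/9 with slerp weights a = sin((1−f)δ)/sin δ ≈ 0.603, b = sin(fδ)/sin δ ≈ 0.724.
p = a·p₁ + b·p₂ ≈ (0.868, 0.478, 0.136); φ = arcsin(p_z) ≈ 7.82°, λ = atan2(p_y, p_x) ≈ 28.83°.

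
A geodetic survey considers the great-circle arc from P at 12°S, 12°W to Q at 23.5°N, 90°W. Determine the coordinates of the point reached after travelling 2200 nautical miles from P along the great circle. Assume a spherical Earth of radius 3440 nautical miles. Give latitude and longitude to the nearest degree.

≈ 5°N, 45°W

Write both endpoints as unit vectors p₁, p₂ with components (cos φ cos λ, cos φ sin λ, sin φ).
The central angle between the endpoints is δ = arccos(p₁·p₂) ≈ 1.467 rad (84.1°). The total great-circle distance is δ·R ≈ 1.467 × 3440 ≈ 5047 nmi, so the target fraction is f = 2200/5047 ≈ 0.436.
Interpolate at f ≈ 0.436 with slerp weights a = sin((1−f)δ)/sin δ ≈ 0.740, b = sin(fδ)/sin δ ≈ 0.600.
p = a·p₁ + b·p₂ ≈ (0.708, -0.701, 0.085); φ = arcsin(p_z) ≈ 4.90°, λ = atan2(p_y, p_x) ≈ -44.70°.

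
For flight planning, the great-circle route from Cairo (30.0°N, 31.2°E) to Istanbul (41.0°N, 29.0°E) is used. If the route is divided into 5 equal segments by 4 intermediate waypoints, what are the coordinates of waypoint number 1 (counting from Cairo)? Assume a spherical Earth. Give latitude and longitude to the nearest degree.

≈ (32°N, 31°E)

Write both endpoints as unit vectors p₁, p₂ with components (cos φ cos λ, cos φ sin λ, sin φ).
The central angle between the endpoints is δ = arccos(p₁·p₂) ≈ 0.194 rad (11.1°).
Interpolate at f = 1/5 with slerp weights a = sin((1−f)δ)/sin δ ≈ 0.802, b = sin(fδ)/sin δ ≈ 0.201.
p = a·p₁ + b·p₂ ≈ (0.727, 0.433, 0.533); φ = arcsin(p_z) ≈ 32.20°, λ = atan2(p_y, p_x) ≈ 30.81°.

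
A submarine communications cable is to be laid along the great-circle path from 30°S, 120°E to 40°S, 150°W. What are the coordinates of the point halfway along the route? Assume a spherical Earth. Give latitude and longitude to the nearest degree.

≈ 45°S, 161°E

Convert each endpoint to a unit vector on the sphere (x = cos φ cos λ, y = cos φ sin λ, z = sin φ).
The central angle between the endpoints is δ = arccos(p₁·p₂) ≈ 1.244 rad (71.3°).
Interpolate at f = 1/2 with slerp weights a = sin((1−f)δ)/sin δ ≈ 0.615, b = sin(fδ)/sin δ ≈ 0.615.
p = a·p₁ + b·p₂ ≈ (-0.674, 0.226, -0.703); φ = arcsin(p_z) ≈ -44.67°, λ = atan2(p_y, p_x) ≈ 161.49°.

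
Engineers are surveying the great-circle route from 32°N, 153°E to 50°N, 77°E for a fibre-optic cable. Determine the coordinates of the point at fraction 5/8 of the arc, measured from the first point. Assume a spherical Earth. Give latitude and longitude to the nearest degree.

≈ 50°N, 111°E

Convert each endpoint to a unit vector on the sphere (x = cos φ cos λ, y = cos φ sin λ, z = sin φ).
The central angle between the endpoints is δ = arccos(p₁·p₂) ≈ 1.003 rad (57.5°).
Interpolate at f = 5/8 with slerp weights a = sin((1−f)δ)/sin δ ≈ 0.436, b = sin(fδ)/sin δ ≈ 0.696.
p = a·p₁ + b·p₂ ≈ (-0.229, 0.604, 0.764); φ = arcsin(p_z) ≈ 49.81°, λ = atan2(p_y, p_x) ≈ 110.75°.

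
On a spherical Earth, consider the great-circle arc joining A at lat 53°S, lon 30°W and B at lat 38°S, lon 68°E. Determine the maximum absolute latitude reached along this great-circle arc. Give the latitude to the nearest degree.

The great circle lies in the plane with unit normal n̂ = (p₁ × p₂)/|p₁ × p₂|.
Here n̂_z ≈ +0.519; the vertex latitude is φ_max = arccos|n̂_z| ≈ 58.7°.
Check via Clairaut: cos φ_max = |cos φ₁| · sin C = cos(53.0°)·sin(120.4°) ≈ 0.519, again giving ≈ 58.7°.

≈ 59°S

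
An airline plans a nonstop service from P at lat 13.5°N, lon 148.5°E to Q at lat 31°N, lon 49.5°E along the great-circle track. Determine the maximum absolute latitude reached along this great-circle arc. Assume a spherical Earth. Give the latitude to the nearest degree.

The great circle lies in the plane with unit normal n̂ = (p₁ × p₂)/|p₁ × p₂|.
Here n̂_z ≈ -0.823; the vertex latitude is φ_max = arccos|n̂_z| ≈ 34.6°.
Check via Clairaut: cos φ_max = |cos φ₁| · sin C = cos(13.5°)·sin(57.8°) ≈ 0.823, again giving ≈ 34.6°.

≈ 35°N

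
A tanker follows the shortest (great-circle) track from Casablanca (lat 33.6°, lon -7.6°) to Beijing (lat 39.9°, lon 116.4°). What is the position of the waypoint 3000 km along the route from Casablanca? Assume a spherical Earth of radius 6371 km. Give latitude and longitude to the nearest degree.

From cos δ = sin φ₁ sin φ₂ + cos φ₁ cos φ₂ cos Δλ, the central angle is δ ≈ 1.573 rad (90.1°). The total great-circle distance is δ·R ≈ 1.573 × 6371 ≈ 10022 km, so the target fraction is f = 3000/10022 ≈ 0.299.
Interpolate at f ≈ 0.299 with slerp weights a = sin((1−f)δ)/sin δ ≈ 0.892, b = sin(fδ)/sin δ ≈ 0.454.
p = a·p₁ + b·p₂ ≈ (0.582, 0.213, 0.785); φ = arcsin(p_z) ≈ 51.70°, λ = atan2(p_y, p_x) ≈ 20.15°.

≈ lat 52°, lon 20°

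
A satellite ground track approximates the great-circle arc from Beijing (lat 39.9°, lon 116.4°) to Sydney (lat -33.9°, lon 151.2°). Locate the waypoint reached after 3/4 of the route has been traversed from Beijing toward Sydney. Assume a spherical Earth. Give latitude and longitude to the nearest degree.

Convert each endpoint to a unit vector on the sphere (x = cos φ cos λ, y = cos φ sin λ, z = sin φ).
The central angle between the endpoints is δ = arccos(p₁·p₂) ≈ 1.405 rad (80.5°).
Interpolate at f = 3/4 with slerp weights a = sin((1−f)δ)/sin δ ≈ 0.349, b = sin(fδ)/sin δ ≈ 0.881.
p = a·p₁ + b·p₂ ≈ (-0.760, 0.592, -0.268); φ = arcsin(p_z) ≈ -15.53°, λ = atan2(p_y, p_x) ≈ 142.08°.

≈ lat -16°, lon 142°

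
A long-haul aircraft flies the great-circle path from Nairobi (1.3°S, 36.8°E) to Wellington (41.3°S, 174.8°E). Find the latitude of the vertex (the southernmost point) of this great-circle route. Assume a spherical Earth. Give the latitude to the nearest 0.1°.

The great circle lies in the plane with unit normal n̂ = (p₁ × p₂)/|p₁ × p₂|.
Here n̂_z ≈ +0.599; the vertex latitude is φ_max = arccos|n̂_z| ≈ 53.2°.

≈ 53.2°S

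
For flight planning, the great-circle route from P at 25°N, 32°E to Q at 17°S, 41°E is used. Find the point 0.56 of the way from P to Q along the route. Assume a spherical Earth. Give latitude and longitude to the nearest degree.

From cos δ = sin φ₁ sin φ₂ + cos φ₁ cos φ₂ cos Δλ, the central angle is δ ≈ 0.749 rad (42.9°).
Interpolate at f = 0.56 with slerp weights a = sin((1−f)δ)/sin δ ≈ 0.475, b = sin(fδ)/sin δ ≈ 0.598.
p = a·p₁ + b·p₂ ≈ (0.797, 0.603, 0.026); φ = arcsin(p_z) ≈ 1.49°, λ = atan2(p_y, p_x) ≈ 37.13°.

≈ 1°N, 37°E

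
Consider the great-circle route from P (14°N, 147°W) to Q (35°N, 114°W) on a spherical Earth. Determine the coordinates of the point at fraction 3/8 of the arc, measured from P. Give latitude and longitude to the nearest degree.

≈ (23°N, 136°W)

Convert each endpoint to a unit vector on the sphere (x = cos φ cos λ, y = cos φ sin λ, z = sin φ).
The central angle between the endpoints is δ = arccos(p₁·p₂) ≈ 0.635 rad (36.4°).
Interpolate at f = 3/8 with slerp weights a = sin((1−f)δ)/sin δ ≈ 0.652, b = sin(fδ)/sin δ ≈ 0.398.
p = a·p₁ + b·p₂ ≈ (-0.663, -0.642, 0.386); φ = arcsin(p_z) ≈ 22.69°, λ = atan2(p_y, p_x) ≈ -135.91°.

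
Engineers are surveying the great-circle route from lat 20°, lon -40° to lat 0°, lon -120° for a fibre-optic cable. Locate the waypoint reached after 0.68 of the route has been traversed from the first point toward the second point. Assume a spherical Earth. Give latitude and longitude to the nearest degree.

Convert each endpoint to a unit vector on the sphere (x = cos φ cos λ, y = cos φ sin λ, z = sin φ).
The central angle between the endpoints is δ = arccos(p₁·p₂) ≈ 1.407 rad (80.6°).
Interpolate at f = 0.68 with slerp weights a = sin((1−f)δ)/sin δ ≈ 0.441, b = sin(fδ)/sin δ ≈ 0.828.
p = a·p₁ + b·p₂ ≈ (-0.097, -0.984, 0.151); φ = arcsin(p_z) ≈ 8.68°, λ = atan2(p_y, p_x) ≈ -95.61°.

≈ lat 9°, lon -96°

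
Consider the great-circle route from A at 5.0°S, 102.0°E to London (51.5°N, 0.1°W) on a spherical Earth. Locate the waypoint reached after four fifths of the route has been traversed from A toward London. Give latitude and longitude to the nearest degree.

Convert each endpoint to a unit vector on the sphere (x = cos φ cos λ, y = cos φ sin λ, z = sin φ).
The central angle between the endpoints is δ = arccos(p₁·p₂) ≈ 1.770 rad (101.4°).
Interpolate at f = 4/5 with slerp weights a = sin((1−f)δ)/sin δ ≈ 0.354, b = sin(fδ)/sin δ ≈ 1.008.
p = a·p₁ + b·p₂ ≈ (0.554, 0.344, 0.758); φ = arcsin(p_z) ≈ 49.30°, λ = atan2(p_y, p_x) ≈ 31.79°.

≈ 49°N, 32°E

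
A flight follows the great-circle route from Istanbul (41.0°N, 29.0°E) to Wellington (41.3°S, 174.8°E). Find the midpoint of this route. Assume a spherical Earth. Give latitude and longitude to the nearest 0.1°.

Write both endpoints as unit vectors p₁, p₂ with components (cos φ cos λ, cos φ sin λ, sin φ).
The central angle between the endpoints is δ = arccos(p₁·p₂) ≈ 2.695 rad (154.4°).
Interpolate at f = 1/2 with slerp weights a = sin((1−f)δ)/sin δ ≈ 2.258, b = sin(fδ)/sin δ ≈ 2.258.
p = a·p₁ + b·p₂ ≈ (-0.199, 0.980, -0.009); φ = arcsin(p_z) ≈ -0.51°, λ = atan2(p_y, p_x) ≈ 101.47°.

≈ 0.5°S, 101.5°E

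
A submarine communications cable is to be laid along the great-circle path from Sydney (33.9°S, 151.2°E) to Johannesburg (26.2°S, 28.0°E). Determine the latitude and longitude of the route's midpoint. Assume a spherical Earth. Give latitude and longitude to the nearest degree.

≈ 51°S, 85°E

From cos δ = sin φ₁ sin φ₂ + cos φ₁ cos φ₂ cos Δλ, the central angle is δ ≈ 1.733 rad (99.3°).
Interpolate at f = 1/2 with slerp weights a = sin((1−f)δ)/sin δ ≈ 0.772, b = sin(fδ)/sin δ ≈ 0.772.
p = a·p₁ + b·p₂ ≈ (0.050, 0.634, -0.772); φ = arcsin(p_z) ≈ -50.50°, λ = atan2(p_y, p_x) ≈ 85.48°.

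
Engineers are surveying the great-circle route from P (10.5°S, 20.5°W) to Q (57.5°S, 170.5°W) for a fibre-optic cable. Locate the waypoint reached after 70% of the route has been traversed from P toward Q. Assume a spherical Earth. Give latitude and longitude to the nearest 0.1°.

The haversine formula gives a central angle δ ≈ 1.880 rad (107.7°) between the endpoints.
Interpolate at f = 0.70 with slerp weights a = sin((1−f)δ)/sin δ ≈ 0.561, b = sin(fδ)/sin δ ≈ 1.016.
p = a·p₁ + b·p₂ ≈ (-0.022, -0.283, -0.959); φ = arcsin(p_z) ≈ -73.50°, λ = atan2(p_y, p_x) ≈ -94.36°.

≈ (73.5°S, 94.4°W)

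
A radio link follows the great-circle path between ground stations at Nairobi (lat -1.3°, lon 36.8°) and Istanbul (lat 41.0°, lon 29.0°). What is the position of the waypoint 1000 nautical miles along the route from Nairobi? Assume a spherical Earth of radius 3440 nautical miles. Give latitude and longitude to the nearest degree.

≈ lat 15°, lon 34°

Convert each endpoint to a unit vector on the sphere (x = cos φ cos λ, y = cos φ sin λ, z = sin φ).
The central angle between the endpoints is δ = arccos(p₁·p₂) ≈ 0.749 rad (42.9°). The total great-circle distance is δ·R ≈ 0.749 × 3440 ≈ 2575 nmi, so the target fraction is f = 1000/2575 ≈ 0.388.
Interpolate at f ≈ 0.388 with slerp weights a = sin((1−f)δ)/sin δ ≈ 0.650, b = sin(fδ)/sin δ ≈ 0.421.
p = a·p₁ + b·p₂ ≈ (0.798, 0.543, 0.262); φ = arcsin(p_z) ≈ 15.16°, λ = atan2(p_y, p_x) ≈ 34.24°.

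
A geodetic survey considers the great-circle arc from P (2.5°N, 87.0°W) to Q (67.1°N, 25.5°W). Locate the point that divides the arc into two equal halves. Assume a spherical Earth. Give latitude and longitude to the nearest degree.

≈ (38°N, 71°W)

Convert each endpoint to a unit vector on the sphere (x = cos φ cos λ, y = cos φ sin λ, z = sin φ).
The central angle between the endpoints is δ = arccos(p₁·p₂) ≈ 1.343 rad (77.0°).
Interpolate at f = 1/2 with slerp weights a = sin((1−f)δ)/sin δ ≈ 0.639, b = sin(fδ)/sin δ ≈ 0.639.
p = a·p₁ + b·p₂ ≈ (0.258, -0.744, 0.616); φ = arcsin(p_z) ≈ 38.04°, λ = atan2(p_y, p_x) ≈ -70.90°.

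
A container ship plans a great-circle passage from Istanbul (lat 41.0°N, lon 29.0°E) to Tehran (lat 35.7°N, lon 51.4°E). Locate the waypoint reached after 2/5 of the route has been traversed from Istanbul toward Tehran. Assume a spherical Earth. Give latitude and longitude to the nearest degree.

Convert each endpoint to a unit vector on the sphere (x = cos φ cos λ, y = cos φ sin λ, z = sin φ).
The central angle between the endpoints is δ = arccos(p₁·p₂) ≈ 0.319 rad (18.3°).
Interpolate at f = 2/5 with slerp weights a = sin((1−f)δ)/sin δ ≈ 0.607, b = sin(fδ)/sin δ ≈ 0.406.
p = a·p₁ + b·p₂ ≈ (0.606, 0.479, 0.635); φ = arcsin(p_z) ≈ 39.40°, λ = atan2(p_y, p_x) ≈ 38.35°.

≈ lat 39°N, lon 38°E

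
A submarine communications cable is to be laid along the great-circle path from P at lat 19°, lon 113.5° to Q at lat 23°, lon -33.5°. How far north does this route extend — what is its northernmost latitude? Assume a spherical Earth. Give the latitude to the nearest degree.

≈ 54°

The great circle lies in the plane with unit normal n̂ = (p₁ × p₂)/|p₁ × p₂|.
Here n̂_z ≈ -0.594; the vertex latitude is φ_max = arccos|n̂_z| ≈ 53.6°.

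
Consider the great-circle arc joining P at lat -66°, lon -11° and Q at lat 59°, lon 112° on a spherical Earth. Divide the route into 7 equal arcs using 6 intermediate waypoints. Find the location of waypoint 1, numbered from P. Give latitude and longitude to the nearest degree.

≈ lat -55°, lon 28°

Write both endpoints as unit vectors p₁, p₂ with components (cos φ cos λ, cos φ sin λ, sin φ).
The central angle between the endpoints is δ = arccos(p₁·p₂) ≈ 2.684 rad (153.8°).
Interpolate at f = 1/7 with slerp weights a = sin((1−f)δ)/sin δ ≈ 1.687, b = sin(fδ)/sin δ ≈ 0.847.
p = a·p₁ + b·p₂ ≈ (0.510, 0.274, -0.815); φ = arcsin(p_z) ≈ -54.63°, λ = atan2(p_y, p_x) ≈ 28.19°.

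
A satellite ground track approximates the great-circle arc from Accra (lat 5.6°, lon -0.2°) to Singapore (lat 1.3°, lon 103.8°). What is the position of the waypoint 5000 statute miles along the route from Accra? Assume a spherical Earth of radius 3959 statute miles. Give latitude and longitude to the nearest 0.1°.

≈ lat 4.3°, lon 72.5°

From cos δ = sin φ₁ sin φ₂ + cos φ₁ cos φ₂ cos Δλ, the central angle is δ ≈ 1.812 rad (103.8°). The total great-circle distance is δ·R ≈ 1.812 × 3959 ≈ 7172 mi, so the target fraction is f = 5000/7172 ≈ 0.697.
Interpolate at f ≈ 0.697 with slerp weights a = sin((1−f)δ)/sin δ ≈ 0.537, b = sin(fδ)/sin δ ≈ 0.981.
p = a·p₁ + b·p₂ ≈ (0.300, 0.951, 0.075); φ = arcsin(p_z) ≈ 4.28°, λ = atan2(p_y, p_x) ≈ 72.46°.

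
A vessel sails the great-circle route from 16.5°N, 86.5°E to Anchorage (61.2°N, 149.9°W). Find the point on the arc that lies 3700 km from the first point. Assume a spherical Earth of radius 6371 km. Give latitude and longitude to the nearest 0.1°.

Write both endpoints as unit vectors p₁, p₂ with components (cos φ cos λ, cos φ sin λ, sin φ).
The central angle between the endpoints is δ = arccos(p₁·p₂) ≈ 1.578 rad (90.4°). The total great-circle distance is δ·R ≈ 1.578 × 6371 ≈ 10050 km, so the target fraction is f = 3700/10050 ≈ 0.368.
Interpolate at f ≈ 0.368 with slerp weights a = sin((1−f)δ)/sin δ ≈ 0.840, b = sin(fδ)/sin δ ≈ 0.549.
p = a·p₁ + b·p₂ ≈ (-0.180, 0.671, 0.719); φ = arcsin(p_z) ≈ 46.00°, λ = atan2(p_y, p_x) ≈ 104.98°.

≈ 46.0°N, 105.0°E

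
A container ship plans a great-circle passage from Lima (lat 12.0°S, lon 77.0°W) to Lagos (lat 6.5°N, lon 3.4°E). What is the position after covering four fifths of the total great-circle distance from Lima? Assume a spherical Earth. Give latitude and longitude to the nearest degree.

From cos δ = sin φ₁ sin φ₂ + cos φ₁ cos φ₂ cos Δλ, the central angle is δ ≈ 1.432 rad (82.0°).
Interpolate at f = 4/5 with slerp weights a = sin((1−f)δ)/sin δ ≈ 0.285, b = sin(fδ)/sin δ ≈ 0.920.
p = a·p₁ + b·p₂ ≈ (0.975, -0.218, 0.045); φ = arcsin(p_z) ≈ 2.57°, λ = atan2(p_y, p_x) ≈ -12.58°.

≈ lat 3°N, lon 13°W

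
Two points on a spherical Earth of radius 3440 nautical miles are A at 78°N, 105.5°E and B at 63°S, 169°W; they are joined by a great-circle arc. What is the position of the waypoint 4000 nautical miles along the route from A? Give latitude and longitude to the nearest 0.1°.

≈ 17.7°N, 165.6°E

From cos δ = sin φ₁ sin φ₂ + cos φ₁ cos φ₂ cos Δλ, the central angle is δ ≈ 2.614 rad (149.8°). The total great-circle distance is δ·R ≈ 2.614 × 3440 ≈ 8993 nmi, so the target fraction is f = 4000/8993 ≈ 0.445.
Interpolate at f ≈ 0.445 with slerp weights a = sin((1−f)δ)/sin δ ≈ 1.973, b = sin(fδ)/sin δ ≈ 1.824.
p = a·p₁ + b·p₂ ≈ (-0.922, 0.237, 0.305); φ = arcsin(p_z) ≈ 17.74°, λ = atan2(p_y, p_x) ≈ 165.58°.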